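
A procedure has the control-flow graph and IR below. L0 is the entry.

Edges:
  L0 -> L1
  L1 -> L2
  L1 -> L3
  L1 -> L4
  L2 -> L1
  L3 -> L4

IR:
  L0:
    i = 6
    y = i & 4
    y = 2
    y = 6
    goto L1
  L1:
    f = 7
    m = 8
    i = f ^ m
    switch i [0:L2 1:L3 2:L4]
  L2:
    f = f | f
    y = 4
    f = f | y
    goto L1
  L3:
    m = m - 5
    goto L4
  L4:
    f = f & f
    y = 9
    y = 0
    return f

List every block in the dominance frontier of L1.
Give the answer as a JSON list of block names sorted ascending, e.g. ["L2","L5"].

idom tree: L1←L0 L2←L1 L3←L1 L4←L1
Dom at joins:
  L1: preds {L0,L2}: {L0} ∩ {L0,L1,L2} = {L0}; idom=L0
  L4: preds {L1,L3}: {L0,L1} ∩ {L0,L1,L3} = {L0,L1}; idom=L1

Frontier:
  join L1 pred L0: · stop@L0
  join L1 pred L2: L2→L1 stop@L0
  join L4 pred L1: · stop@L1
  join L4 pred L3: L3 stop@L1
  L0 → ∅
  L1 → {L1}
  L2 → {L1}
  L3 → {L4}
  L4 → ∅

DF(L1) = ["L1"]

Answer: ["L1"]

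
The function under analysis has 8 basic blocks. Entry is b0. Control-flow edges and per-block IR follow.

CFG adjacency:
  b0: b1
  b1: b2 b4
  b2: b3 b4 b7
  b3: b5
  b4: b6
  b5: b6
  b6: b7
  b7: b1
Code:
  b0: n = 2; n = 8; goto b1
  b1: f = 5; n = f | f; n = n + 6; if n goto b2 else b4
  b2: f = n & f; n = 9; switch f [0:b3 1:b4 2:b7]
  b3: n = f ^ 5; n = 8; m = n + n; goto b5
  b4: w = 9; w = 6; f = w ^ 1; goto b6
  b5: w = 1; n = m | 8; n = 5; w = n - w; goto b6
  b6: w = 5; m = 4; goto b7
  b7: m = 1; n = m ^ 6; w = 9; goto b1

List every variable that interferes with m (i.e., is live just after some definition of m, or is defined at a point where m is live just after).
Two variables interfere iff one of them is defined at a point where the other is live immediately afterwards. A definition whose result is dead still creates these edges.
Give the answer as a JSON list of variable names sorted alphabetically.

Answer: ["w"]

Derivation:
Per-block:
  b0: {n} / ∅
  b1: {f,n} / ∅
  b2: {f,n} / {f,n}
  b3: {m,n} / {f}
  b4: {f,w} / ∅
  b5: {n,w} / {m}
  b6: {m,w} / ∅
  b7: {m,n,w} / ∅

Live sets:
  live b0: ∅→∅
  live b1: ∅→{f,n}
  live b2: {f,n}→{f}
  live b3: {f}→{m}
  live b4: ∅→∅
  live b5: {m}→∅
  live b6: ∅→∅
  live b7: ∅→∅

Conflict graph:
  f — {n}
  m — {w}
  n — {f,w}
  w — {m,n}

N(m) = ["w"]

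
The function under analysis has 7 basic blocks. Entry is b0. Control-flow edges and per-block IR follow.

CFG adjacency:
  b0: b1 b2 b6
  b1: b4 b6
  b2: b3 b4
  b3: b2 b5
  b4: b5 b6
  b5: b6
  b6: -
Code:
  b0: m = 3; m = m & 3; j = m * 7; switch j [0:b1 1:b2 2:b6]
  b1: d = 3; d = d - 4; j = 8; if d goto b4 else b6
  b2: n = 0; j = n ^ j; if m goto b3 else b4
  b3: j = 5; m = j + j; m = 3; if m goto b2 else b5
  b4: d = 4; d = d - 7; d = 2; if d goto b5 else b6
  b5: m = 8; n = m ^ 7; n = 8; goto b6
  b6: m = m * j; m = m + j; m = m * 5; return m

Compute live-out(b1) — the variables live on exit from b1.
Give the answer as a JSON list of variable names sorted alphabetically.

Answer: ["j", "m"]

Analysis:
def/use:
  b0 def {j,m} use ∅
  b1 def {d,j} use ∅
  b2 def {j,n} use {j,m}
  b3 def {j,m} use ∅
  b4 def {d} use ∅
  b5 def {m,n} use ∅
  b6 def {m} use {j,m}

Liveness:
  b0 li=∅ lo={j,m}
  b1 li={m} lo={j,m}
  b2 li={j,m} lo={j,m}
  b3 li=∅ lo={j,m}
  b4 li={j,m} lo={j,m}
  b5 li={j} lo={j,m}
  b6 li={j,m} lo=∅

live-out(b1) = ["j", "m"]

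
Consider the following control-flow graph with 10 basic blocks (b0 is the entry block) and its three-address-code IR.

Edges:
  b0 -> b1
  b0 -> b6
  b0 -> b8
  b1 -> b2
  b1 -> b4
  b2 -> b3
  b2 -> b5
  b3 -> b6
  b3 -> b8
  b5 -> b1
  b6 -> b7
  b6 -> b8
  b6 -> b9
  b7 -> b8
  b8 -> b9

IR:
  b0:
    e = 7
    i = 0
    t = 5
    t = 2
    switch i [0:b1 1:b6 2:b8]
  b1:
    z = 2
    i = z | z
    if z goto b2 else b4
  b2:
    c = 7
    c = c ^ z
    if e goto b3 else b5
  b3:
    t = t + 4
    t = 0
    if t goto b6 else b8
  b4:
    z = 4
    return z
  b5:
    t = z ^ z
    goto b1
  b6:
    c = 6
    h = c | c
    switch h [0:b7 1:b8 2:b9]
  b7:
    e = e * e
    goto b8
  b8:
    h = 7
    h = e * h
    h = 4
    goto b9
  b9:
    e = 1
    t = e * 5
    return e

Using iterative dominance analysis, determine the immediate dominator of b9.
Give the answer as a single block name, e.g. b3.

Answer: b0

Analysis:
idom tree: b1←b0 b2←b1 b3←b2 b4←b1 b5←b2 b6←b0 b7←b6 b8←b0 b9←b0
Join-block Dom:
  b1: preds {b0,b5}: {b0} ∩ {b0,b1,b2,b5} = {b0}; idom=b0
  b6: preds {b0,b3}: {b0} ∩ {b0,b1,b2,b3} = {b0}; idom=b0
  b8: preds {b0,b3,b6,b7}: {b0} ∩ {b0,b1,b2,b3} ∩ {b0,b6} ∩ {b0,b6,b7} = {b0}; idom=b0
  b9: preds {b6,b8}: {b0,b6} ∩ {b0,b8} = {b0}; idom=b0

idom(b9) = b0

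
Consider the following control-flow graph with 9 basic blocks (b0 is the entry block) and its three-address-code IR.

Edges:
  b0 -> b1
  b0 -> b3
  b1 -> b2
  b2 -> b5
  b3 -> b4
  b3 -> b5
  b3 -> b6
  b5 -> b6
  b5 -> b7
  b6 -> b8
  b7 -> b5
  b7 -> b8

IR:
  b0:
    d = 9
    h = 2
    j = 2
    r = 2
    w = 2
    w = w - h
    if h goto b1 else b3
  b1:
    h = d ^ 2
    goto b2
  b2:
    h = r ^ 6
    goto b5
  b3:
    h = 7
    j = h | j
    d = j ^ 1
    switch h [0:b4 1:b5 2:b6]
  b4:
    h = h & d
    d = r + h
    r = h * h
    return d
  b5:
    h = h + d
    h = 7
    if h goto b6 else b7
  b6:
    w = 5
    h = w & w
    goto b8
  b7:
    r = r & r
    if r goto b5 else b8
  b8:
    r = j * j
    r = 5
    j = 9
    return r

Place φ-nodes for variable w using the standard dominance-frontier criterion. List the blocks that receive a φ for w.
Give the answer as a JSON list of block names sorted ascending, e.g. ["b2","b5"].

idom tree: b1←b0 b2←b1 b3←b0 b4←b3 b5←b0 b6←b0 b7←b5 b8←b0
Dom∩ at merges:
  b5: preds {b2,b3,b7}: {b0,b1,b2} ∩ {b0,b3} ∩ {b0,b5,b7} = {b0}; idom=b0
  b6: preds {b3,b5}: {b0,b3} ∩ {b0,b5} = {b0}; idom=b0
  b8: preds {b6,b7}: {b0,b6} ∩ {b0,b5,b7} = {b0}; idom=b0

DF derivation:
  b5←b2: walk b2→b1 to b0
  b5←b3: walk b3 to b0
  b5←b7: walk b7→b5 to b0
  b6←b3: walk b3 to b0
  b6←b5: walk b5 to b0
  b8←b6: walk b6 to b0
  b8←b7: walk b7→b5 to b0
  b0 → ∅
  b1 → {b5}
  b2 → {b5}
  b3 → {b5,b6}
  b4 → ∅
  b5 → {b5,b6,b8}
  b6 → {b8}
  b7 → {b5,b8}
  b8 → ∅

φ for w: defs {b0,b6}
  DF⁺ = {b8}

Answer: ["b8"]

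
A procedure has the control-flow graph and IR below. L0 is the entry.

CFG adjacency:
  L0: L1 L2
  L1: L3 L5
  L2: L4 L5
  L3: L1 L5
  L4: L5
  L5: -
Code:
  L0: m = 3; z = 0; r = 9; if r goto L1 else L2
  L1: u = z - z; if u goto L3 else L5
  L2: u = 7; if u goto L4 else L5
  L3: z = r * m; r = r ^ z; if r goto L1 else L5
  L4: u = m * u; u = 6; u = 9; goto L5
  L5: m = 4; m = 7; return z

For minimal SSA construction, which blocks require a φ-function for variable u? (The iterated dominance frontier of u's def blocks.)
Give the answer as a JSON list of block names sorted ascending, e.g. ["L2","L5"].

idom tree: L1←L0 L2←L0 L3←L1 L4←L2 L5←L0
Dom∩ at merges:
  L1: preds {L0,L3}: {L0} ∩ {L0,L1,L3} = {L0}; idom=L0
  L5: preds {L1,L2,L3,L4}: {L0,L1} ∩ {L0,L2} ∩ {L0,L1,L3} ∩ {L0,L2,L4} = {L0}; idom=L0

DF walk-up:
  join L1 pred L0: · stop@L0
  join L1 pred L3: L3→L1 stop@L0
  join L5 pred L1: L1 stop@L0
  join L5 pred L2: L2 stop@L0
  join L5 pred L3: L3→L1 stop@L0
  join L5 pred L4: L4→L2 stop@L0
  DF(L0)=∅
  DF(L1)={L1,L5}
  DF(L2)={L5}
  DF(L3)={L1,L5}
  DF(L4)={L5}
  DF(L5)=∅

φ for u: defs {L1,L2,L4}
  DF⁺ = {L1,L5}

Answer: ["L1", "L5"]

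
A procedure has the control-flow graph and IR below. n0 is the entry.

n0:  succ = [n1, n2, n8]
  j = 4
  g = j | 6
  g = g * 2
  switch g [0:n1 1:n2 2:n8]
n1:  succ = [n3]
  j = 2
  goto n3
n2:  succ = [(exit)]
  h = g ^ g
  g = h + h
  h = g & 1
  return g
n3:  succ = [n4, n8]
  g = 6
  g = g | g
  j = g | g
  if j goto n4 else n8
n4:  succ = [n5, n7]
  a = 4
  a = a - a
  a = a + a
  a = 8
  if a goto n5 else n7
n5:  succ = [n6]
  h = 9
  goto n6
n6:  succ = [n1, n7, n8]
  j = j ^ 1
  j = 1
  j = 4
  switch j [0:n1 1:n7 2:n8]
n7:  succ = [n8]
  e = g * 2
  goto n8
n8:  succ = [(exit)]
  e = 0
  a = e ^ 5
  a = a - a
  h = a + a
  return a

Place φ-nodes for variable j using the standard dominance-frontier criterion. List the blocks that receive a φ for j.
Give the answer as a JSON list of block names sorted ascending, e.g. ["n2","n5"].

Answer: ["n1", "n7", "n8"]

Derivation:
idom tree: n1←n0 n2←n0 n3←n1 n4←n3 n5←n4 n6←n5 n7←n4 n8←n0
Dom at joins:
  n1: preds {n0,n6}: {n0} ∩ {n0,n1,n3,n4,n5,n6} = {n0}; idom=n0
  n7: preds {n4,n6}: {n0,n1,n3,n4} ∩ {n0,n1,n3,n4,n5,n6} = {n0,n1,n3,n4}; idom=n4
  n8: preds {n0,n3,n6,n7}: {n0} ∩ {n0,n1,n3} ∩ {n0,n1,n3,n4,n5,n6} ∩ {n0,n1,n3,n4,n7} = {n0}; idom=n0

Frontier:
  n1←n0: walk · to n0
  n1←n6: walk n6→n5→n4→n3→n1 to n0
  n7←n4: walk · to n4
  n7←n6: walk n6→n5 to n4
  n8←n0: walk · to n0
  n8←n3: walk n3→n1 to n0
  n8←n6: walk n6→n5→n4→n3→n1 to n0
  n8←n7: walk n7→n4→n3→n1 to n0
  DF(n0)=∅
  DF(n1)={n1,n8}
  DF(n2)=∅
  DF(n3)={n1,n8}
  DF(n4)={n1,n8}
  DF(n5)={n1,n7,n8}
  DF(n6)={n1,n7,n8}
  DF(n7)={n8}
  DF(n8)=∅

φ for j: defs {n0,n1,n3,n6}
  DF⁺ = {n1,n7,n8}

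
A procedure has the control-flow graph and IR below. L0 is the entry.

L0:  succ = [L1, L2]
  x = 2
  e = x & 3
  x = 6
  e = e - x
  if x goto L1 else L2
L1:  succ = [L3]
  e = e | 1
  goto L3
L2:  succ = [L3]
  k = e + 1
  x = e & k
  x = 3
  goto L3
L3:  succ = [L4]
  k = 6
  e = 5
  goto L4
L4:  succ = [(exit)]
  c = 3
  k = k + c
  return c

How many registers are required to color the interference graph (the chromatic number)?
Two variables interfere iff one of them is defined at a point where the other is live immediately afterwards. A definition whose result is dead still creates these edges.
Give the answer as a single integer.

Answer: 2

Working:
Block summaries:
  L0: def={e,x} ue=∅
  L1: def={e} ue={e}
  L2: def={k,x} ue={e}
  L3: def={e,k} ue=∅
  L4: def={c,k} ue={k}

Liveness:
  L0: in=∅ out={e}
  L1: in={e} out=∅
  L2: in={e} out=∅
  L3: in=∅ out={k}
  L4: in={k} out=∅

Conflict graph:
  c: {k}
  e: {k,x}
  k: {c,e}
  x: {e}

Chromatic number:
  clique {c,k} ⇒ need ≥ 2
  2-colouring: c0={c,e}  c1={k,x}
  χ = 2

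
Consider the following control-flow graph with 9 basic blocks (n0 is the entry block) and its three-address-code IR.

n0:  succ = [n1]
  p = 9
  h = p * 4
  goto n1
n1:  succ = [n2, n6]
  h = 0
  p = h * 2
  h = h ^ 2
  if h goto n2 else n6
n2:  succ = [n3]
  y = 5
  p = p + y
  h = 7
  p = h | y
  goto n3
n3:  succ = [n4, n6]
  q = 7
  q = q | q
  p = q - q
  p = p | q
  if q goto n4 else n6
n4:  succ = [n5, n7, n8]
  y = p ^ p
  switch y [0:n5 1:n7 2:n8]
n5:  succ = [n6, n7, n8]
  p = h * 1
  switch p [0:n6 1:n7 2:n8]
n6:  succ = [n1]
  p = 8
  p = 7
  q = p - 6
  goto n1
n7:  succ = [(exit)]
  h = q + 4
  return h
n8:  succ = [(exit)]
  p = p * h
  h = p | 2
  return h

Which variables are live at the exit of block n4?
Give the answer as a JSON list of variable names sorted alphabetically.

Answer: ["h", "p", "q"]

Derivation:
def/use:
  n0: def={h,p} ue=∅
  n1: def={h,p} ue=∅
  n2: def={h,p,y} ue={p}
  n3: def={p,q} ue=∅
  n4: def={y} ue={p}
  n5: def={p} ue={h}
  n6: def={p,q} ue=∅
  n7: def={h} ue={q}
  n8: def={h,p} ue={h,p}

Live sets:
  n0 li=∅ lo=∅
  n1 li=∅ lo={p}
  n2 li={p} lo={h}
  n3 li={h} lo={h,p,q}
  n4 li={h,p,q} lo={h,p,q}
  n5 li={h,q} lo={h,p,q}
  n6 li=∅ lo=∅
  n7 li={q} lo=∅
  n8 li={h,p} lo=∅

live-out(n4) = ["h", "p", "q"]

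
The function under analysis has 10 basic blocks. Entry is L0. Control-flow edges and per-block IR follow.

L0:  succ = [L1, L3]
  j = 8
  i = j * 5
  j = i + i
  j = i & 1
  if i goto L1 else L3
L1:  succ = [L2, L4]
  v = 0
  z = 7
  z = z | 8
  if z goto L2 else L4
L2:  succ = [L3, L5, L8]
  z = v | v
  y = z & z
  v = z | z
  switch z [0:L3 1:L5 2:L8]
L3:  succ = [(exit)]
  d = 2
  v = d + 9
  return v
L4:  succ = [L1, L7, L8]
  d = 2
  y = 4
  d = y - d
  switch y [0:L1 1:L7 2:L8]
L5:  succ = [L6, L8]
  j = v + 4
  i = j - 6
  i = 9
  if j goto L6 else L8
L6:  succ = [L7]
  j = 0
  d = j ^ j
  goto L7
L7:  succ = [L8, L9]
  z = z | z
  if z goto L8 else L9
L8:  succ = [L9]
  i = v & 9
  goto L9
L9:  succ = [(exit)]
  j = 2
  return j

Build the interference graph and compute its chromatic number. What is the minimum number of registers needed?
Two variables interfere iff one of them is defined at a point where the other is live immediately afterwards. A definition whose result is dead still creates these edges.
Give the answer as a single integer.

Answer: 4

Analysis:
def/use:
  L0 def {i,j} use ∅
  L1 def {v,z} use ∅
  L2 def {v,y,z} use {v}
  L3 def {d,v} use ∅
  L4 def {d,y} use ∅
  L5 def {i,j} use {v}
  L6 def {d,j} use ∅
  L7 def {z} use {z}
  L8 def {i} use {v}
  L9 def {j} use ∅

Liveness:
  L0: in=∅ out=∅
  L1: in=∅ out={v,z}
  L2: in={v} out={v,z}
  L3: in=∅ out=∅
  L4: in={v,z} out={v,z}
  L5: in={v,z} out={v,z}
  L6: in={v,z} out={v,z}
  L7: in={v,z} out={v}
  L8: in={v} out=∅
  L9: in=∅ out=∅

Conflict graph:
  d↔{v,y,z}
  i↔{j,v,z}
  j↔{i,v,z}
  v↔{d,i,j,y,z}
  y↔{d,v,z}
  z↔{d,i,j,v,y}

Registers:
  clique {d,v,y,z} ⇒ need ≥ 4
  assign d→r2 i→r2 j→r3 v→r0 y→r3 z→r1 — no edge inside a register ⇒ χ ≤ 4
  χ = 4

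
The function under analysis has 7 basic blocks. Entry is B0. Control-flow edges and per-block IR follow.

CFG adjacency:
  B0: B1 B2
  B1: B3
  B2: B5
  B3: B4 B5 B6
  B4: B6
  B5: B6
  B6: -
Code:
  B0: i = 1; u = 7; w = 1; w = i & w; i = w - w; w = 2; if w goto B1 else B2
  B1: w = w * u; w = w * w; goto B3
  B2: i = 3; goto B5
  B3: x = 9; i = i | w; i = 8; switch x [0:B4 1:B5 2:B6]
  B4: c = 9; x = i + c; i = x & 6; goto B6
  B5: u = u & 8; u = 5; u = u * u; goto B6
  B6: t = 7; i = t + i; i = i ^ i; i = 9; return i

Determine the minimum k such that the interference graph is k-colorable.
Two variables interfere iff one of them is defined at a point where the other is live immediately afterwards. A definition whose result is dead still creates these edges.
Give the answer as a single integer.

Answer: 4

Working:
def/use:
  B0 def {i,u,w} use ∅
  B1 def {w} use {u,w}
  B2 def {i} use ∅
  B3 def {i,x} use {i,w}
  B4 def {c,i,x} use {i}
  B5 def {u} use {u}
  B6 def {i,t} use {i}

Liveness:
  B0: in=∅ out={i,u,w}
  B1: in={i,u,w} out={i,u,w}
  B2: in={u} out={i,u}
  B3: in={i,u,w} out={i,u}
  B4: in={i} out={i}
  B5: in={i,u} out={i}
  B6: in={i} out=∅

Interfere edges:
  c — {i}
  i — {c,t,u,w,x}
  t — {i}
  u — {i,w,x}
  w — {i,u,x}
  x — {i,u,w}

Registers:
  clique {i,u,w,x} ⇒ need ≥ 4
  4-colouring: c0={i}  c1={c,t,u}  c2={w}  c3={x}
  χ = 4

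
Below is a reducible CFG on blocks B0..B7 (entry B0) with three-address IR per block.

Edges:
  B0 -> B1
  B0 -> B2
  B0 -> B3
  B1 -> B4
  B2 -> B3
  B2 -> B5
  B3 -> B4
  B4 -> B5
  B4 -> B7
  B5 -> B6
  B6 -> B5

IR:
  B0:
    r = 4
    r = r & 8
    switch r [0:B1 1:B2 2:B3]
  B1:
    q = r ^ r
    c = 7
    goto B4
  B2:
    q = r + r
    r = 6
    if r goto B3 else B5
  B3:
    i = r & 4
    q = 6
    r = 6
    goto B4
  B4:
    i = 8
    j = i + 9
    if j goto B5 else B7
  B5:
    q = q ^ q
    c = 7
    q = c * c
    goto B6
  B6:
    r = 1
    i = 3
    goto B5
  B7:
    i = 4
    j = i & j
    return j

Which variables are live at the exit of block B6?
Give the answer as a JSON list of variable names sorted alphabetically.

Per-block:
  B0 def {r} use ∅
  B1 def {c,q} use {r}
  B2 def {q,r} use {r}
  B3 def {i,q,r} use {r}
  B4 def {i,j} use ∅
  B5 def {c,q} use {q}
  B6 def {i,r} use ∅
  B7 def {i,j} use {j}

Liveness:
  B0 li=∅ lo={r}
  B1 li={r} lo={q}
  B2 li={r} lo={q,r}
  B3 li={r} lo={q}
  B4 li={q} lo={j,q}
  B5 li={q} lo={q}
  B6 li={q} lo={q}
  B7 li={j} lo=∅

live-out(B6) = ["q"]

Answer: ["q"]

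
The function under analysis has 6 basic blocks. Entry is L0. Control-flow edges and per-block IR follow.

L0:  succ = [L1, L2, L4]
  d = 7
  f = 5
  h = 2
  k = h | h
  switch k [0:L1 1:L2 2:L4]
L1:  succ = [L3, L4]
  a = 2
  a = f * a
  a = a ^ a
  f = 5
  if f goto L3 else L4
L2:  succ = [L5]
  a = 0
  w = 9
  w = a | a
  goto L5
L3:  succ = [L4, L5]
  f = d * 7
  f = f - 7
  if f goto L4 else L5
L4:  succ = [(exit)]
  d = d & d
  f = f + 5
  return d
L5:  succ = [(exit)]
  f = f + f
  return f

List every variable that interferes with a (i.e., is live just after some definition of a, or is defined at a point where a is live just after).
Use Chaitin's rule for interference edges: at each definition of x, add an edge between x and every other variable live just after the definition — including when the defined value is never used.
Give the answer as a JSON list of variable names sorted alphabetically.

def/use:
  L0 def {d,f,h,k} use ∅
  L1 def {a,f} use {f}
  L2 def {a,w} use ∅
  L3 def {f} use {d}
  L4 def {d,f} use {d,f}
  L5 def {f} use {f}

Backward fixpoint:
  L0: in=∅ out={d,f}
  L1: in={d,f} out={d,f}
  L2: in={f} out={f}
  L3: in={d} out={d,f}
  L4: in={d,f} out=∅
  L5: in={f} out=∅

Conflict graph:
  a↔{d,f,w}
  d↔{a,f,h,k}
  f↔{a,d,h,k,w}
  h↔{d,f}
  k↔{d,f}
  w↔{a,f}

N(a) = ["d", "f", "w"]

Answer: ["d", "f", "w"]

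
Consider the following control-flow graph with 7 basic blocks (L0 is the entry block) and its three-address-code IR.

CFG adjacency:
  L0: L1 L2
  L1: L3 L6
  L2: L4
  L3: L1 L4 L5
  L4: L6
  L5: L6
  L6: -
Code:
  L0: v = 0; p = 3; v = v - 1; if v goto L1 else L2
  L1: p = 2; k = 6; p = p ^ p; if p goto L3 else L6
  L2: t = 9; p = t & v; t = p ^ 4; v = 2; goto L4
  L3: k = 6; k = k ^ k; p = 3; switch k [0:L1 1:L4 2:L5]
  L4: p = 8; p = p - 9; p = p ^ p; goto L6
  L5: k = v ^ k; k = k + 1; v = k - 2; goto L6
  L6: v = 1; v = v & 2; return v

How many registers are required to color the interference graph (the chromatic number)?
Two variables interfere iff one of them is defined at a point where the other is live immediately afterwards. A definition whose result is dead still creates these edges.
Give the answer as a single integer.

def/use:
  L0: {p,v} / ∅
  L1: {k,p} / ∅
  L2: {p,t,v} / {v}
  L3: {k,p} / ∅
  L4: {p} / ∅
  L5: {k,v} / {k,v}
  L6: {v} / ∅

Liveness:
  L0: in=∅ out={v}
  L1: in={v} out={v}
  L2: in={v} out=∅
  L3: in={v} out={k,v}
  L4: in=∅ out=∅
  L5: in={k,v} out=∅
  L6: in=∅ out=∅

Conflict graph:
  k↔{p,v}
  p↔{k,v}
  t↔{v}
  v↔{k,p,t}

Registers:
  clique {k,p,v} ⇒ need ≥ 3
  assign k→c1 p→c2 t→c1 v→c0 — no edge inside a register ⇒ χ ≤ 3
  χ = 3

Answer: 3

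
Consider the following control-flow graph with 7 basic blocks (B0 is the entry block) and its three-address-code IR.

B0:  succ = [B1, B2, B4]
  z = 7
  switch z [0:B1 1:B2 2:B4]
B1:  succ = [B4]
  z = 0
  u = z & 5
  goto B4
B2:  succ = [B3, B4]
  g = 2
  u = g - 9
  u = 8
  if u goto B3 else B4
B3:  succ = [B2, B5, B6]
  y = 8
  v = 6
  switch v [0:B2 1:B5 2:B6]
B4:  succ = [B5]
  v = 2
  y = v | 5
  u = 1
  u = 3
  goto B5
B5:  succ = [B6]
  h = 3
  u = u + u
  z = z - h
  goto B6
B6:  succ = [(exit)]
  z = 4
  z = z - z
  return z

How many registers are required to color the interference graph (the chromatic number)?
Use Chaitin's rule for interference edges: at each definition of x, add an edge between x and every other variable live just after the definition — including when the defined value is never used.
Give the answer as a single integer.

def/use:
  B0: {z} / ∅
  B1: {u,z} / ∅
  B2: {g,u} / ∅
  B3: {v,y} / ∅
  B4: {u,v,y} / ∅
  B5: {h,u,z} / {u,z}
  B6: {z} / ∅

Live sets:
  B0 li=∅ lo={z}
  B1 li=∅ lo={z}
  B2 li={z} lo={u,z}
  B3 li={u,z} lo={u,z}
  B4 li={z} lo={u,z}
  B5 li={u,z} lo=∅
  B6 li=∅ lo=∅

Conflict graph:
  g: {z}
  h: {u,z}
  u: {h,v,y,z}
  v: {u,z}
  y: {u,z}
  z: {g,h,u,v,y}

Chromatic number:
  lower bound: {h,u,z} mutually conflict ⇒ χ ≥ 3
  assign g→R1 h→R2 u→R1 v→R2 y→R2 z→R0 — no edge inside a register ⇒ χ ≤ 3
  χ = 3

Answer: 3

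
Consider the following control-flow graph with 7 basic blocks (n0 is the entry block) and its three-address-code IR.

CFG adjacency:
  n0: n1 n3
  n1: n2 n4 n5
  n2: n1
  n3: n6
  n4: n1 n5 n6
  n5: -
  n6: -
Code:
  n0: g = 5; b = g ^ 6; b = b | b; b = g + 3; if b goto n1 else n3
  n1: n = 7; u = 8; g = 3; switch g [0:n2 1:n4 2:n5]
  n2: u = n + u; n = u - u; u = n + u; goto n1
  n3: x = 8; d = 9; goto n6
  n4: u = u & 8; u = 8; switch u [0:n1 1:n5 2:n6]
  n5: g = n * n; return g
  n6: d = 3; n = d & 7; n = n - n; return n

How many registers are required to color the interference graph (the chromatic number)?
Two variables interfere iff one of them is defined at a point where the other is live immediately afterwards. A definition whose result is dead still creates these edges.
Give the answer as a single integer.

Answer: 3

Analysis:
def/use:
  n0: {b,g} / ∅
  n1: {g,n,u} / ∅
  n2: {n,u} / {n,u}
  n3: {d,x} / ∅
  n4: {u} / {u}
  n5: {g} / {n}
  n6: {d,n} / ∅

Liveness:
  n0: in=∅ out=∅
  n1: in=∅ out={n,u}
  n2: in={n,u} out=∅
  n3: in=∅ out=∅
  n4: in={n,u} out={n}
  n5: in={n} out=∅
  n6: in=∅ out=∅

Interference:
  b — {g}
  d — ∅
  g — {b,n,u}
  n — {g,u}
  u — {g,n}
  x — ∅

Colouring:
  clique {g,n,u} ⇒ need ≥ 3
  assign b→c1 d→c0 g→c0 n→c1 u→c2 x→c0 — no edge inside a register ⇒ χ ≤ 3
  χ = 3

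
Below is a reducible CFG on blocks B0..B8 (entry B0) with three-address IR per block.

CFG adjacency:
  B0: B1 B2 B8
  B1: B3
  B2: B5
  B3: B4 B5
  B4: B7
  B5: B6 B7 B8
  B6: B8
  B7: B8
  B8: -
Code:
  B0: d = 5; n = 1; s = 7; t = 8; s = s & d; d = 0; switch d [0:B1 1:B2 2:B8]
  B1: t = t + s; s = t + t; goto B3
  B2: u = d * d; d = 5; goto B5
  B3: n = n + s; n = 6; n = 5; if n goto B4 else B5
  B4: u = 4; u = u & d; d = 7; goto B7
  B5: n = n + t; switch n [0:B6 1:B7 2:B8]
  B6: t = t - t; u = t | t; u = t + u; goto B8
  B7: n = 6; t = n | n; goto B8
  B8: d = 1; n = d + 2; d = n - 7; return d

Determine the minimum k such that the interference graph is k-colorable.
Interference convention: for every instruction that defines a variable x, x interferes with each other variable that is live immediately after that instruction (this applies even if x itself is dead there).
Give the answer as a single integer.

def/use:
  B0 def {d,n,s,t} use ∅
  B1 def {s,t} use {s,t}
  B2 def {d,u} use {d}
  B3 def {n} use {n,s}
  B4 def {d,u} use {d}
  B5 def {n} use {n,t}
  B6 def {t,u} use {t}
  B7 def {n,t} use ∅
  B8 def {d,n} use ∅

Live sets:
  B0 li=∅ lo={d,n,s,t}
  B1 li={d,n,s,t} lo={d,n,s,t}
  B2 li={d,n,t} lo={n,t}
  B3 li={d,n,s,t} lo={d,n,t}
  B4 li={d} lo=∅
  B5 li={n,t} lo={t}
  B6 li={t} lo=∅
  B7 li=∅ lo=∅
  B8 li=∅ lo=∅

Interfere edges:
  d↔{n,s,t,u}
  n↔{d,s,t,u}
  s↔{d,n,t}
  t↔{d,n,s,u}
  u↔{d,n,t}

Colouring:
  lower bound: {d,n,s,t} mutually conflict ⇒ χ ≥ 4
  assign d→c0 n→c1 s→c3 t→c2 u→c3 — no edge inside a register ⇒ χ ≤ 4
  χ = 4

Answer: 4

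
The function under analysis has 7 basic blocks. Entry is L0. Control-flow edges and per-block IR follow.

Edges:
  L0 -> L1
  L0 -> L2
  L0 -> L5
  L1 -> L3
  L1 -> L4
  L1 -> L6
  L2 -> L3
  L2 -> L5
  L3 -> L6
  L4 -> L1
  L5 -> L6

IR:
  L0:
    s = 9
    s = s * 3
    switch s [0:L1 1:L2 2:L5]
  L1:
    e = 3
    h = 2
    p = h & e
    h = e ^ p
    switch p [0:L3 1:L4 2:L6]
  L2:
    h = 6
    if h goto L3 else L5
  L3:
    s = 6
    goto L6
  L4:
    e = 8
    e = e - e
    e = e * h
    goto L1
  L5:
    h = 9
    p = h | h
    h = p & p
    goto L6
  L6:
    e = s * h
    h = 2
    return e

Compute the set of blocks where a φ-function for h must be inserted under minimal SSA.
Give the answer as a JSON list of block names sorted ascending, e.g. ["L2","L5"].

Answer: ["L1", "L3", "L5", "L6"]

Derivation:
idom tree: L1←L0 L2←L0 L3←L0 L4←L1 L5←L0 L6←L0
Join-block Dom:
  L1: preds {L0,L4}: {L0} ∩ {L0,L1,L4} = {L0}; idom=L0
  L3: preds {L1,L2}: {L0,L1} ∩ {L0,L2} = {L0}; idom=L0
  L5: preds {L0,L2}: {L0} ∩ {L0,L2} = {L0}; idom=L0
  L6: preds {L1,L3,L5}: {L0,L1} ∩ {L0,L3} ∩ {L0,L5} = {L0}; idom=L0

Frontier:
  L1←L0: walk · to L0
  L1←L4: walk L4→L1 to L0
  L3←L1: walk L1 to L0
  L3←L2: walk L2 to L0
  L5←L0: walk · to L0
  L5←L2: walk L2 to L0
  L6←L1: walk L1 to L0
  L6←L3: walk L3 to L0
  L6←L5: walk L5 to L0
  L0 → ∅
  L1 → {L1,L3,L6}
  L2 → {L3,L5}
  L3 → {L6}
  L4 → {L1}
  L5 → {L6}
  L6 → ∅

φ for h: defs {L1,L2,L5,L6}
  DF⁺ = {L1,L3,L5,L6}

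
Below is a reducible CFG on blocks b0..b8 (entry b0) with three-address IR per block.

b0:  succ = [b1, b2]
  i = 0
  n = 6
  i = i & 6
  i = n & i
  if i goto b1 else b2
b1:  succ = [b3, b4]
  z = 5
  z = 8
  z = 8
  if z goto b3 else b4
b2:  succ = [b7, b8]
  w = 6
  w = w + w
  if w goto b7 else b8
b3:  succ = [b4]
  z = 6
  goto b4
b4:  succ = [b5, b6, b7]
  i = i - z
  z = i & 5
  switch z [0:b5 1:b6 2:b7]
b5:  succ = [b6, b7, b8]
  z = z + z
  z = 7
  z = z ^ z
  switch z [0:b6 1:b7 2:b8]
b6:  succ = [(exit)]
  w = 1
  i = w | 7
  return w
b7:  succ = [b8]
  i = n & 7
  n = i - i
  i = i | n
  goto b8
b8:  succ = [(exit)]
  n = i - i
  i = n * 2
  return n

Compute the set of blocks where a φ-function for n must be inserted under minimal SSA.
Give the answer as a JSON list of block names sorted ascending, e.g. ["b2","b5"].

idom tree: b1←b0 b2←b0 b3←b1 b4←b1 b5←b4 b6←b4 b7←b0 b8←b0
Dom∩ at merges:
  b4: preds {b1,b3}: {b0,b1} ∩ {b0,b1,b3} = {b0,b1}; idom=b1
  b6: preds {b4,b5}: {b0,b1,b4} ∩ {b0,b1,b4,b5} = {b0,b1,b4}; idom=b4
  b7: preds {b2,b4,b5}: {b0,b2} ∩ {b0,b1,b4} ∩ {b0,b1,b4,b5} = {b0}; idom=b0
  b8: preds {b2,b5,b7}: {b0,b2} ∩ {b0,b1,b4,b5} ∩ {b0,b7} = {b0}; idom=b0

Frontier:
  b4←b1: walk · to b1
  b4←b3: walk b3 to b1
  b6←b4: walk · to b4
  b6←b5: walk b5 to b4
  b7←b2: walk b2 to b0
  b7←b4: walk b4→b1 to b0
  b7←b5: walk b5→b4→b1 to b0
  b8←b2: walk b2 to b0
  b8←b5: walk b5→b4→b1 to b0
  b8←b7: walk b7 to b0
  b0: DF=∅
  b1: DF={b7,b8}
  b2: DF={b7,b8}
  b3: DF={b4}
  b4: DF={b7,b8}
  b5: DF={b6,b7,b8}
  b6: DF=∅
  b7: DF={b8}
  b8: DF=∅

φ for n: defs {b0,b7,b8}
  DF⁺ = {b8}

Answer: ["b8"]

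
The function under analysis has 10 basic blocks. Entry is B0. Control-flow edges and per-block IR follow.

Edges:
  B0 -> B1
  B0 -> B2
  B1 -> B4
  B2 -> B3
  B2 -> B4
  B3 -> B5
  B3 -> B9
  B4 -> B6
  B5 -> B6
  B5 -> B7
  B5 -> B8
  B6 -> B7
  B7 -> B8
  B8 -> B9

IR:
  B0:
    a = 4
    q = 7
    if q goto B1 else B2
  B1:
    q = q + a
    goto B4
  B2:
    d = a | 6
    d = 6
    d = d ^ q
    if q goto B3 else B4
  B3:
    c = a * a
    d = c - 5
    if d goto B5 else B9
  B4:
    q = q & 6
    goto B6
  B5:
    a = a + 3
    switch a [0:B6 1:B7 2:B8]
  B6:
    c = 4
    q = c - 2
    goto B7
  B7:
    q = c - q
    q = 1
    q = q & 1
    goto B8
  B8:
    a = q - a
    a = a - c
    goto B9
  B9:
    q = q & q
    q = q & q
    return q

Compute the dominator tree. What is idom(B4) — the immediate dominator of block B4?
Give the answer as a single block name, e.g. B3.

idom tree: B1←B0 B2←B0 B3←B2 B4←B0 B5←B3 B6←B0 B7←B0 B8←B0 B9←B0
Join-block Dom:
  B4: preds {B1,B2}: {B0,B1} ∩ {B0,B2} = {B0}; idom=B0
  B6: preds {B4,B5}: {B0,B4} ∩ {B0,B2,B3,B5} = {B0}; idom=B0
  B7: preds {B5,B6}: {B0,B2,B3,B5} ∩ {B0,B6} = {B0}; idom=B0
  B8: preds {B5,B7}: {B0,B2,B3,B5} ∩ {B0,B7} = {B0}; idom=B0
  B9: preds {B3,B8}: {B0,B2,B3} ∩ {B0,B8} = {B0}; idom=B0

idom(B4) = B0

Answer: B0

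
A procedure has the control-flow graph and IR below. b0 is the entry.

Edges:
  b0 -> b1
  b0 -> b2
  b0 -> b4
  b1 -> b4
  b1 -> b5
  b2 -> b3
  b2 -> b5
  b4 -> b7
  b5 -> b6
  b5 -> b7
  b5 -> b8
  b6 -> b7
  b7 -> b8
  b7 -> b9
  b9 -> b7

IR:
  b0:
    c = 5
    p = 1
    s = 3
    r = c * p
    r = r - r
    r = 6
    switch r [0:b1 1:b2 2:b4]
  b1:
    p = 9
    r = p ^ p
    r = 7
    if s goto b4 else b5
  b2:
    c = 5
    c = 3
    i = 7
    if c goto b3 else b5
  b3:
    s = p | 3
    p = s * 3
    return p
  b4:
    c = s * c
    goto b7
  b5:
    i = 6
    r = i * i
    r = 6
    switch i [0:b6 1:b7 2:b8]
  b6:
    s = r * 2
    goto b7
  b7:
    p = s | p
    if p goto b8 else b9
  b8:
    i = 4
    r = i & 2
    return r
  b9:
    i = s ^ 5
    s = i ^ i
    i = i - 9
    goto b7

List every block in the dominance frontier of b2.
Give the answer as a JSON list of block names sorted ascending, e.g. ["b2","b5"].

idom tree: b1←b0 b2←b0 b3←b2 b4←b0 b5←b0 b6←b5 b7←b0 b8←b0 b9←b7
Join-block Dom:
  b4: preds {b0,b1}: {b0} ∩ {b0,b1} = {b0}; idom=b0
  b5: preds {b1,b2}: {b0,b1} ∩ {b0,b2} = {b0}; idom=b0
  b7: preds {b4,b5,b6,b9}: {b0,b4} ∩ {b0,b5} ∩ {b0,b5,b6} ∩ {b0,b7,b9} = {b0}; idom=b0
  b8: preds {b5,b7}: {b0,b5} ∩ {b0,b7} = {b0}; idom=b0

DF walk-up:
  b4←b0: walk · to b0
  b4←b1: walk b1 to b0
  b5←b1: walk b1 to b0
  b5←b2: walk b2 to b0
  b7←b4: walk b4 to b0
  b7←b5: walk b5 to b0
  b7←b6: walk b6→b5 to b0
  b7←b9: walk b9→b7 to b0
  b8←b5: walk b5 to b0
  b8←b7: walk b7 to b0
  DF(b0)=∅
  DF(b1)={b4,b5}
  DF(b2)={b5}
  DF(b3)=∅
  DF(b4)={b7}
  DF(b5)={b7,b8}
  DF(b6)={b7}
  DF(b7)={b7,b8}
  DF(b8)=∅
  DF(b9)={b7}

DF(b2) = ["b5"]

Answer: ["b5"]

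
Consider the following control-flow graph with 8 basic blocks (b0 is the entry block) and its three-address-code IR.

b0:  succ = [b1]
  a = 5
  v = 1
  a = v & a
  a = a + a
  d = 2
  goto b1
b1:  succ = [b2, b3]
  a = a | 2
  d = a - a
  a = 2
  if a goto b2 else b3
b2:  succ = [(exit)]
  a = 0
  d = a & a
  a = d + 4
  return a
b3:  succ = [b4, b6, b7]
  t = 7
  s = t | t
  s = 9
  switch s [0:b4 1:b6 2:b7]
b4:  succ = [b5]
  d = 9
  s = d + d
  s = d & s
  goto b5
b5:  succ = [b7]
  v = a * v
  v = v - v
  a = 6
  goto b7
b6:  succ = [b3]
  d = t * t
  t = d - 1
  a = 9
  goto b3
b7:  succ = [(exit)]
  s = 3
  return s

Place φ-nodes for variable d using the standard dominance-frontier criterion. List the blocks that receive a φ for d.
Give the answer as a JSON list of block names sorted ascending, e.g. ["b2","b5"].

Answer: ["b3", "b7"]

Working:
idom tree: b1←b0 b2←b1 b3←b1 b4←b3 b5←b4 b6←b3 b7←b3
Dom∩ at merges:
  b3: preds {b1,b6}: {b0,b1} ∩ {b0,b1,b3,b6} = {b0,b1}; idom=b1
  b7: preds {b3,b5}: {b0,b1,b3} ∩ {b0,b1,b3,b4,b5} = {b0,b1,b3}; idom=b3

DF walk-up:
  b3←b1: walk · to b1
  b3←b6: walk b6→b3 to b1
  b7←b3: walk · to b3
  b7←b5: walk b5→b4 to b3
  b0: DF=∅
  b1: DF=∅
  b2: DF=∅
  b3: DF={b3}
  b4: DF={b7}
  b5: DF={b7}
  b6: DF={b3}
  b7: DF=∅

φ for d: defs {b0,b1,b2,b4,b6}
  DF⁺ = {b3,b7}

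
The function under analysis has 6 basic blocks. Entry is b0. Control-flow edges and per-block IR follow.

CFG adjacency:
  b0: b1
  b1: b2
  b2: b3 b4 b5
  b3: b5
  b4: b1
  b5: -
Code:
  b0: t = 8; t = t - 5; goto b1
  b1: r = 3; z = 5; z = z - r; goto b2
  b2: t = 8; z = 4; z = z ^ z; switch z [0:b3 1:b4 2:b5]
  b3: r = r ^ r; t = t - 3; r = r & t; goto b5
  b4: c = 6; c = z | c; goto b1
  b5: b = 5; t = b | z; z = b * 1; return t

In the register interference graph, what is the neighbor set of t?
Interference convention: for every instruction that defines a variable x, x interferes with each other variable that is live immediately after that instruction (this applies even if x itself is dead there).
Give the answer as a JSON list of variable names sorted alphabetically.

def/use:
  b0: def={t} ue=∅
  b1: def={r,z} ue=∅
  b2: def={t,z} ue=∅
  b3: def={r,t} ue={r,t}
  b4: def={c} ue={z}
  b5: def={b,t,z} ue={z}

Backward fixpoint:
  live b0: ∅→∅
  live b1: ∅→{r}
  live b2: {r}→{r,t,z}
  live b3: {r,t,z}→{z}
  live b4: {z}→∅
  live b5: {z}→∅

Interference:
  b↔{t,z}
  c↔{z}
  r↔{t,z}
  t↔{b,r,z}
  z↔{b,c,r,t}

N(t) = ["b", "r", "z"]

Answer: ["b", "r", "z"]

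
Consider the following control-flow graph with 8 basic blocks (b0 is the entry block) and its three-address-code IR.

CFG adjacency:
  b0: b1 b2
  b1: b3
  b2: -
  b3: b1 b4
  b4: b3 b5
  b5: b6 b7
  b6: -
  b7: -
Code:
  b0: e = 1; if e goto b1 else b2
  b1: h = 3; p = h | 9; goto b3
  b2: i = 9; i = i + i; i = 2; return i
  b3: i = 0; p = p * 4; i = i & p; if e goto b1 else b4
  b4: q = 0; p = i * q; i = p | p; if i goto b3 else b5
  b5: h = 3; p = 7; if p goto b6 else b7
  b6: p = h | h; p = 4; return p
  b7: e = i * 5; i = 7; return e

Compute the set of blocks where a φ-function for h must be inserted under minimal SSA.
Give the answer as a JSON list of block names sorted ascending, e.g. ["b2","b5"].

idom tree: b1←b0 b2←b0 b3←b1 b4←b3 b5←b4 b6←b5 b7←b5
Dom at joins:
  b1: preds {b0,b3}: {b0} ∩ {b0,b1,b3} = {b0}; idom=b0
  b3: preds {b1,b4}: {b0,b1} ∩ {b0,b1,b3,b4} = {b0,b1}; idom=b1

Frontier:
  join b1 pred b0: · stop@b0
  join b1 pred b3: b3→b1 stop@b0
  join b3 pred b1: · stop@b1
  join b3 pred b4: b4→b3 stop@b1
  DF(b0)=∅
  DF(b1)={b1}
  DF(b2)=∅
  DF(b3)={b1,b3}
  DF(b4)={b3}
  DF(b5)=∅
  DF(b6)=∅
  DF(b7)=∅

φ for h: defs {b1,b5}
  DF⁺ = {b1}

Answer: ["b1"]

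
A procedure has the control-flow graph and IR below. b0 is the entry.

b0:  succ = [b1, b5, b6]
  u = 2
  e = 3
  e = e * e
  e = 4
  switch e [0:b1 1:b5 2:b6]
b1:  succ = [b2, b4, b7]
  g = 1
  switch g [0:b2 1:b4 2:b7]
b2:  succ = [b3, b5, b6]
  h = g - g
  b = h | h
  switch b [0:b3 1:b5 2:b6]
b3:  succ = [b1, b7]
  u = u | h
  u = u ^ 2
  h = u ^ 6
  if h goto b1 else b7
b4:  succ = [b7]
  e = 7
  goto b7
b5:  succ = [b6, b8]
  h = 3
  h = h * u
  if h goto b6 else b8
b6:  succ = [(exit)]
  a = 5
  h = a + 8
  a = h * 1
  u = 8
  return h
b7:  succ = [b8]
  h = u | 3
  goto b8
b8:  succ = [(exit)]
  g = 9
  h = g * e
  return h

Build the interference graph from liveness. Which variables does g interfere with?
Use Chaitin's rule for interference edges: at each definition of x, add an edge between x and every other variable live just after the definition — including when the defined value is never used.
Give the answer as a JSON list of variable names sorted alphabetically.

Answer: ["e", "u"]

Working:
Per-block:
  b0 def {e,u} use ∅
  b1 def {g} use ∅
  b2 def {b,h} use {g}
  b3 def {h,u} use {h,u}
  b4 def {e} use ∅
  b5 def {h} use {u}
  b6 def {a,h,u} use ∅
  b7 def {h} use {u}
  b8 def {g,h} use {e}

Liveness:
  b0: in=∅ out={e,u}
  b1: in={e,u} out={e,g,u}
  b2: in={e,g,u} out={e,h,u}
  b3: in={e,h,u} out={e,u}
  b4: in={u} out={e,u}
  b5: in={e,u} out={e}
  b6: in=∅ out=∅
  b7: in={e,u} out={e}
  b8: in={e} out=∅

Conflict graph:
  a — {h}
  b — {e,h,u}
  e — {b,g,h,u}
  g — {e,u}
  h — {a,b,e,u}
  u — {b,e,g,h}

N(g) = ["e", "u"]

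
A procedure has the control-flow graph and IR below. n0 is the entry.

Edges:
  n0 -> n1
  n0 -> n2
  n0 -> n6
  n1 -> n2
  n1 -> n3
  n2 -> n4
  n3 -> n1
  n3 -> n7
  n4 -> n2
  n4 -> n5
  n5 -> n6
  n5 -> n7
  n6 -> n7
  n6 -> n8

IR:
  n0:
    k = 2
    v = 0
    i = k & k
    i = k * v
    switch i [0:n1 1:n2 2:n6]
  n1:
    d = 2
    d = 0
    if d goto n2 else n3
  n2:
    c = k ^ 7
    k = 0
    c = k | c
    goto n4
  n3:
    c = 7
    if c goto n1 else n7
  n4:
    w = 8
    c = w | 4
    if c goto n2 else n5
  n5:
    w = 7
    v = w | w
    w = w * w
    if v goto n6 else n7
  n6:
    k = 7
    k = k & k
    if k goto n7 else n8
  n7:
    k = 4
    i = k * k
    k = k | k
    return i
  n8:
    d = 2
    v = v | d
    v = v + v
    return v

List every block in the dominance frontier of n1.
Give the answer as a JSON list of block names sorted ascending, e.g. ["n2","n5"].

Answer: ["n1", "n2", "n7"]

Derivation:
idom tree: n1←n0 n2←n0 n3←n1 n4←n2 n5←n4 n6←n0 n7←n0 n8←n6
Dom∩ at merges:
  n1: preds {n0,n3}: {n0} ∩ {n0,n1,n3} = {n0}; idom=n0
  n2: preds {n0,n1,n4}: {n0} ∩ {n0,n1} ∩ {n0,n2,n4} = {n0}; idom=n0
  n6: preds {n0,n5}: {n0} ∩ {n0,n2,n4,n5} = {n0}; idom=n0
  n7: preds {n3,n5,n6}: {n0,n1,n3} ∩ {n0,n2,n4,n5} ∩ {n0,n6} = {n0}; idom=n0

DF derivation:
  n1←n0: walk · to n0
  n1←n3: walk n3→n1 to n0
  n2←n0: walk · to n0
  n2←n1: walk n1 to n0
  n2←n4: walk n4→n2 to n0
  n6←n0: walk · to n0
  n6←n5: walk n5→n4→n2 to n0
  n7←n3: walk n3→n1 to n0
  n7←n5: walk n5→n4→n2 to n0
  n7←n6: walk n6 to n0
  n0: DF=∅
  n1: DF={n1,n2,n7}
  n2: DF={n2,n6,n7}
  n3: DF={n1,n7}
  n4: DF={n2,n6,n7}
  n5: DF={n6,n7}
  n6: DF={n7}
  n7: DF=∅
  n8: DF=∅

DF(n1) = ["n1", "n2", "n7"]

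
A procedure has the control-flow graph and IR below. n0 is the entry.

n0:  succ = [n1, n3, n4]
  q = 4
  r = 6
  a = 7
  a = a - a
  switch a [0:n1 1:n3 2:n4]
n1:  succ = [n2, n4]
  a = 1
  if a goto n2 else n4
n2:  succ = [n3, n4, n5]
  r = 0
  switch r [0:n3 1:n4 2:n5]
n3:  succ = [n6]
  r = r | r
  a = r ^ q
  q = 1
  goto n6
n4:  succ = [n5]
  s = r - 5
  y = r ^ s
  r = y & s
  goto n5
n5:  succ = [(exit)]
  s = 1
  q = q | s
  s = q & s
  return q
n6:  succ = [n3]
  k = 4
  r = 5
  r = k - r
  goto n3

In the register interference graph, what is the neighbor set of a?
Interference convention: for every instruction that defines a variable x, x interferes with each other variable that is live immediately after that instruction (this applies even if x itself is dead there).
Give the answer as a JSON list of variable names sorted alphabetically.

Answer: ["q", "r"]

Working:
Per-block:
  n0 def {a,q,r} use ∅
  n1 def {a} use ∅
  n2 def {r} use ∅
  n3 def {a,q,r} use {q,r}
  n4 def {r,s,y} use {r}
  n5 def {q,s} use {q}
  n6 def {k,r} use ∅

Backward fixpoint:
  n0 li=∅ lo={q,r}
  n1 li={q,r} lo={q,r}
  n2 li={q} lo={q,r}
  n3 li={q,r} lo={q}
  n4 li={q,r} lo={q}
  n5 li={q} lo=∅
  n6 li={q} lo={q,r}

Conflict graph:
  a: {q,r}
  k: {q,r}
  q: {a,k,r,s,y}
  r: {a,k,q,s}
  s: {q,r,y}
  y: {q,s}

N(a) = ["q", "r"]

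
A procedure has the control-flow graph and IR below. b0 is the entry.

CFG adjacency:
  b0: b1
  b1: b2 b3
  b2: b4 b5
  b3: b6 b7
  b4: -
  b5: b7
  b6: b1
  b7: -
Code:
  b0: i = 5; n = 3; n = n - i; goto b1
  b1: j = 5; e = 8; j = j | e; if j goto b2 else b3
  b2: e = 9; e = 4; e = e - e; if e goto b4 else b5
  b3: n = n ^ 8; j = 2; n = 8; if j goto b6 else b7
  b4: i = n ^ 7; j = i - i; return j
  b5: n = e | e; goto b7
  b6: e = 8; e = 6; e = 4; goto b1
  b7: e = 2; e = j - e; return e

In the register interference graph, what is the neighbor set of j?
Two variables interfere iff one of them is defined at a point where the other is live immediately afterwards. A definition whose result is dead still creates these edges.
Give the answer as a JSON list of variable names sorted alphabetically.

def/use:
  b0 def {i,n} use ∅
  b1 def {e,j} use ∅
  b2 def {e} use ∅
  b3 def {j,n} use {n}
  b4 def {i,j} use {n}
  b5 def {n} use {e}
  b6 def {e} use ∅
  b7 def {e} use {j}

Live sets:
  b0: in=∅ out={n}
  b1: in={n} out={j,n}
  b2: in={j,n} out={e,j,n}
  b3: in={n} out={j,n}
  b4: in={n} out=∅
  b5: in={e,j} out={j}
  b6: in={n} out={n}
  b7: in={j} out=∅

Interfere edges:
  e: {j,n}
  i: {n}
  j: {e,n}
  n: {e,i,j}

N(j) = ["e", "n"]

Answer: ["e", "n"]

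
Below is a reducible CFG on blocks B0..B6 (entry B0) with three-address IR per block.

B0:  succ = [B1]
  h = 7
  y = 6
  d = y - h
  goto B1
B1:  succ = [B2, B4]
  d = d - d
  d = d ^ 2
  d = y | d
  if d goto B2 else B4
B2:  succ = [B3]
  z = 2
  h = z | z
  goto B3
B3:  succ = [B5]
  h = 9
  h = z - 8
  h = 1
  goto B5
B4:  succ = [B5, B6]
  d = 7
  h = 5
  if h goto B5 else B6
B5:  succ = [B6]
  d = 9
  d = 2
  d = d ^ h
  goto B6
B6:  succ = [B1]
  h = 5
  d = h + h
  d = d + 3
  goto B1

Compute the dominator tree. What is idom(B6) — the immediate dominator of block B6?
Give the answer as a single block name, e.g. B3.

idom tree: B1←B0 B2←B1 B3←B2 B4←B1 B5←B1 B6←B1
Dom∩ at merges:
  B1: preds {B0,B6}: {B0} ∩ {B0,B1,B6} = {B0}; idom=B0
  B5: preds {B3,B4}: {B0,B1,B2,B3} ∩ {B0,B1,B4} = {B0,B1}; idom=B1
  B6: preds {B4,B5}: {B0,B1,B4} ∩ {B0,B1,B5} = {B0,B1}; idom=B1

idom(B6) = B1

Answer: B1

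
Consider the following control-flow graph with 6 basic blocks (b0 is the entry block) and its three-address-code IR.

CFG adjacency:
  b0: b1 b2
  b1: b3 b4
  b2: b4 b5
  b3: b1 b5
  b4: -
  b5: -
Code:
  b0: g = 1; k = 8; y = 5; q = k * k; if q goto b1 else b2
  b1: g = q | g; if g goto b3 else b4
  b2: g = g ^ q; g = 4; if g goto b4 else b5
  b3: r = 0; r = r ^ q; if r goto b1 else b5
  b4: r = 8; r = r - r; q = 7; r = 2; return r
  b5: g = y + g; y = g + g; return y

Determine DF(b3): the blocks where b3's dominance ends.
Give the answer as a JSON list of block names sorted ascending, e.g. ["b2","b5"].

idom tree: b1←b0 b2←b0 b3←b1 b4←b0 b5←b0
Join-block Dom:
  b1: preds {b0,b3}: {b0} ∩ {b0,b1,b3} = {b0}; idom=b0
  b4: preds {b1,b2}: {b0,b1} ∩ {b0,b2} = {b0}; idom=b0
  b5: preds {b2,b3}: {b0,b2} ∩ {b0,b1,b3} = {b0}; idom=b0

Frontier:
  b1←b0: walk · to b0
  b1←b3: walk b3→b1 to b0
  b4←b1: walk b1 to b0
  b4←b2: walk b2 to b0
  b5←b2: walk b2 to b0
  b5←b3: walk b3→b1 to b0
  b0 → ∅
  b1 → {b1,b4,b5}
  b2 → {b4,b5}
  b3 → {b1,b5}
  b4 → ∅
  b5 → ∅

DF(b3) = ["b1", "b5"]

Answer: ["b1", "b5"]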